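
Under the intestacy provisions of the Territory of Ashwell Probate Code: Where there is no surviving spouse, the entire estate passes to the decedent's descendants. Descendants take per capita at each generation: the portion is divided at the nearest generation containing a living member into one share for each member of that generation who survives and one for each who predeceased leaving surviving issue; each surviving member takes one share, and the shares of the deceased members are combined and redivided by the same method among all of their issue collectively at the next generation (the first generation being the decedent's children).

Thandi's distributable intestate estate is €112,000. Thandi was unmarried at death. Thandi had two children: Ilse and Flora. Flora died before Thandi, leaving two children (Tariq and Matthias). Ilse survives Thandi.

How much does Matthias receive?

Matthias receives €28,000.

The entire €112,000 passes to the descendants.
That amount (€112,000) is divided at the children's generation into 2 shares of €56,000. Ilse takes €56,000. The remaining share for the deceased Flora (€56,000) is carried to the next generation.
That pool (€56,000) is divided at the grandchildren's generation equally among Tariq and Matthias: €28,000 each.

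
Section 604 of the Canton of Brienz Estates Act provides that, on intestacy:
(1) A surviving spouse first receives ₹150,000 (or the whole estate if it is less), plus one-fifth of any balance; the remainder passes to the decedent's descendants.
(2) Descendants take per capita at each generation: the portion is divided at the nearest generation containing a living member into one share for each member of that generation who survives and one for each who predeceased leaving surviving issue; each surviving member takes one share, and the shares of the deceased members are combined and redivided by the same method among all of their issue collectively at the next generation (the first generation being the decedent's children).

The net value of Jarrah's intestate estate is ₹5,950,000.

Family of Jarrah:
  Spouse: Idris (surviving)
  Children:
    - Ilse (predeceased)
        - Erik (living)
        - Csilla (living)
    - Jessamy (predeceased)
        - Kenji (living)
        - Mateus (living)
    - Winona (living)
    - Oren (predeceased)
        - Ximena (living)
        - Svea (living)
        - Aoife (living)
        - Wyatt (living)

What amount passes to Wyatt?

Wyatt receives ₹435,000.

Idris first takes ₹150,000, leaving a balance of ₹5,800,000. Idris then takes one-fifth of the balance (₹1,160,000), for a total of ₹1,310,000. The remaining ₹4,640,000 passes to the descendants.
The descendants' portion (₹4,640,000) is divided at the children's generation into 4 shares of ₹1,160,000. Winona takes ₹1,160,000. The 3 shares of the deceased (Ilse, Jessamy, and Oren) are combined into a pool of ₹3,480,000.
That pool (₹3,480,000) is divided at the grandchildren's generation equally among Erik, Csilla, Kenji, Mateus, Ximena, Svea, Aoife, and Wyatt: ₹435,000 each.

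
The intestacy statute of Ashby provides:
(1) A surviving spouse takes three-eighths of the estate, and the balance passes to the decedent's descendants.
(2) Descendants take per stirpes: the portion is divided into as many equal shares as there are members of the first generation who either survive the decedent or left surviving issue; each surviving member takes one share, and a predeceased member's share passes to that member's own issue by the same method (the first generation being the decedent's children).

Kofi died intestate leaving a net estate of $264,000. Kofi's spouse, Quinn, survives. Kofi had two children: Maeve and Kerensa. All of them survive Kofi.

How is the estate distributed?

Quinn: $99,000; Maeve: $82,500; Kerensa: $82,500

Quinn takes three-eighths of $264,000 = $99,000. The remaining $165,000 passes to the descendants.
The descendants' portion ($165,000) is divided into 2 shares of $82,500: Maeve and Kerensa each take $82,500.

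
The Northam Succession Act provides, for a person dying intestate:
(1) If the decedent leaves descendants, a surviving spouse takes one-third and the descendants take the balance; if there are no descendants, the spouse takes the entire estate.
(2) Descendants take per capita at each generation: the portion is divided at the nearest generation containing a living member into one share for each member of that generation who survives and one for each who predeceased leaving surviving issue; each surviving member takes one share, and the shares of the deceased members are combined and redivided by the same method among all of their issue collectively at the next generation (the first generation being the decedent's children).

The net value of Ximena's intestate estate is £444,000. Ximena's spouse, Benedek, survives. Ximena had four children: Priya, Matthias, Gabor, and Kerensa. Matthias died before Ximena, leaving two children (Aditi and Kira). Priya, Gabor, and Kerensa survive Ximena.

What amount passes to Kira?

Benedek takes one-third of £444,000 = £148,000. The remaining £296,000 passes to the descendants.
The descendants' portion (£296,000) is divided at the children's generation into 4 shares of £74,000. Priya, Gabor, and Kerensa each take £74,000. The remaining share for the deceased Matthias (£74,000) is carried to the next generation.
That pool (£74,000) is divided at the grandchildren's generation equally among Aditi and Kira: £37,000 each.

Kira receives £37,000.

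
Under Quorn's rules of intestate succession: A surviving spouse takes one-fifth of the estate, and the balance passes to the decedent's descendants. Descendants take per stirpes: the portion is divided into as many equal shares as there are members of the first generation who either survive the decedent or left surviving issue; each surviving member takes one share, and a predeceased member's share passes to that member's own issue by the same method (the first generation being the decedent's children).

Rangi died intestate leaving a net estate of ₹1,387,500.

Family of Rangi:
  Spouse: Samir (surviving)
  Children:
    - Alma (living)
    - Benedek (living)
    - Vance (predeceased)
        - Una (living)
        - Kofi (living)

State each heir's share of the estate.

Samir takes one-fifth of ₹1,387,500 = ₹277,500. The remaining ₹1,110,000 passes to the descendants.
The descendants' portion (₹1,110,000) is divided into 3 shares of ₹370,000: Alma and Benedek each take ₹370,000; Vance's ₹370,000 share passes to Vance's issue.
Vance's share (₹370,000) is divided into 2 shares of ₹185,000: Una and Kofi each take ₹185,000.

Samir: ₹277,500; Alma: ₹370,000; Benedek: ₹370,000; Una: ₹185,000; Kofi: ₹185,000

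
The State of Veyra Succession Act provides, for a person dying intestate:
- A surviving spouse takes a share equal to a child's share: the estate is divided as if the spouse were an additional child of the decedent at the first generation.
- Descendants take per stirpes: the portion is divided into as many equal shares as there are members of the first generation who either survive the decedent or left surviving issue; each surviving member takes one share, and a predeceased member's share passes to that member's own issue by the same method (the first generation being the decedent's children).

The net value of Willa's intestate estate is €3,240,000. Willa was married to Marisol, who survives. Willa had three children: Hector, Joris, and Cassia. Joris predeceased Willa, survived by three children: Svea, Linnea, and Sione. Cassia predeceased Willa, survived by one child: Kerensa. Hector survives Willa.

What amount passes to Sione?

Sione receives €270,000.

The spouse counts as an additional share at the children's level, so there are 4 primary shares of €810,000. Marisol takes one such share (€810,000).
The children's combined portion (€2,430,000) is divided into 3 shares of €810,000: Hector takes €810,000; Joris's €810,000 share passes to Joris's issue; Cassia's €810,000 share passes to Cassia's issue.
Joris's share (€810,000) is divided into 3 shares of €270,000: Svea, Linnea, and Sione each take €270,000.
Cassia's share (€810,000) passes entirely to Kerensa.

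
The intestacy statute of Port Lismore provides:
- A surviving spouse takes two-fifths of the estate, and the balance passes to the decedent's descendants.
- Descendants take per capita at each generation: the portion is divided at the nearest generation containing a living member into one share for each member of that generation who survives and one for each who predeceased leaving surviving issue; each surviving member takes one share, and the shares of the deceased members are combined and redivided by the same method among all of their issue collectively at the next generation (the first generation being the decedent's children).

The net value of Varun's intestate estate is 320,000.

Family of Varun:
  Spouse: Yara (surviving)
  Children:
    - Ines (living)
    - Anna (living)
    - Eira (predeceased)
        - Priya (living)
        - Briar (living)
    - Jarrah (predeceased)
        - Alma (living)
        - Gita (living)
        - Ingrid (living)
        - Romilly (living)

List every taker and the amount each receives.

Yara takes two-fifths of 320,000 = 128,000. The remaining 192,000 passes to the descendants.
The descendants' portion (192,000) is divided at the children's generation into 4 shares of 48,000. Ines and Anna each take 48,000. The 2 shares of the deceased (Eira and Jarrah) are combined into a pool of 96,000.
That pool (96,000) is divided at the grandchildren's generation equally among Priya, Briar, Alma, Gita, Ingrid, and Romilly: 16,000 each.

Yara: 128,000; Ines: 48,000; Anna: 48,000; Priya: 16,000; Briar: 16,000; Alma: 16,000; Gita: 16,000; Ingrid: 16,000; Romilly: 16,000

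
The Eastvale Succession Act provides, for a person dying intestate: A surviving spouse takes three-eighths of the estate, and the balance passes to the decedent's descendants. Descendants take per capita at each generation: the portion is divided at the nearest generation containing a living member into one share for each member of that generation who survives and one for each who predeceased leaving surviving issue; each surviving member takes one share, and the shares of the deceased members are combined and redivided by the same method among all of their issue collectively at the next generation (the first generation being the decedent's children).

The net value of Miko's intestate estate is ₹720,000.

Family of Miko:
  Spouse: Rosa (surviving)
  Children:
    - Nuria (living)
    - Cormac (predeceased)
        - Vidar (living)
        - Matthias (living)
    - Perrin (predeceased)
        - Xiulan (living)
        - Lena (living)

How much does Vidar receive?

Vidar receives ₹75,000.

Rosa takes three-eighths of ₹720,000 = ₹270,000. The remaining ₹450,000 passes to the descendants.
The descendants' portion (₹450,000) is divided at the children's generation into 3 shares of ₹150,000. Nuria takes ₹150,000. The 2 shares of the deceased (Cormac and Perrin) are combined into a pool of ₹300,000.
That pool (₹300,000) is divided at the grandchildren's generation equally among Vidar, Matthias, Xiulan, and Lena: ₹75,000 each.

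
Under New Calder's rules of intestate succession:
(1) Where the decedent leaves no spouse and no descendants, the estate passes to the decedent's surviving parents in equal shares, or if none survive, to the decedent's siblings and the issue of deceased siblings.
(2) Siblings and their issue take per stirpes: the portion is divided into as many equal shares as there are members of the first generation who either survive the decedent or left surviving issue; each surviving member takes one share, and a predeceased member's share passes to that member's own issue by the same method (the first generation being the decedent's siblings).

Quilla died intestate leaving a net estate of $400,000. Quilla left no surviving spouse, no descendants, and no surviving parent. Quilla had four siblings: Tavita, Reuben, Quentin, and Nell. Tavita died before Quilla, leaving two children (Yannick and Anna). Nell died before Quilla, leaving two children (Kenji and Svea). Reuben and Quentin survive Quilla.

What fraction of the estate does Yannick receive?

The entire $400,000 passes to the siblings and their issue.
That amount ($400,000) is divided into 4 shares of $100,000: Reuben and Quentin each take $100,000; Tavita's $100,000 share passes to Tavita's issue; Nell's $100,000 share passes to Nell's issue.
Tavita's share ($100,000) is divided into 2 shares of $50,000: Yannick and Anna each take $50,000.
Nell's share ($100,000) is divided into 2 shares of $50,000: Kenji and Svea each take $50,000.

Yannick receives 1/8 of the estate.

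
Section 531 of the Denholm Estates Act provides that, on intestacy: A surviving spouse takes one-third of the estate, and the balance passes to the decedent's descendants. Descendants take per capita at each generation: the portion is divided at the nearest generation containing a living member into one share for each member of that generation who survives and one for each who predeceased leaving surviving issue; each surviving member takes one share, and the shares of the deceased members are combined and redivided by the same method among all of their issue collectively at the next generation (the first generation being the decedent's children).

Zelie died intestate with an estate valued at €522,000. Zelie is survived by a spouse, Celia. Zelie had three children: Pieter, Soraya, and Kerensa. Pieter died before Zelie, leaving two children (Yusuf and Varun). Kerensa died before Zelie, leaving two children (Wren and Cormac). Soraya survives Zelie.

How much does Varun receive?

Varun receives €58,000.

Celia takes one-third of €522,000 = €174,000. The remaining €348,000 passes to the descendants.
The descendants' portion (€348,000) is divided at the children's generation into 3 shares of €116,000. Soraya takes €116,000. The 2 shares of the deceased (Pieter and Kerensa) are combined into a pool of €232,000.
That pool (€232,000) is divided at the grandchildren's generation equally among Yusuf, Varun, Wren, and Cormac: €58,000 each.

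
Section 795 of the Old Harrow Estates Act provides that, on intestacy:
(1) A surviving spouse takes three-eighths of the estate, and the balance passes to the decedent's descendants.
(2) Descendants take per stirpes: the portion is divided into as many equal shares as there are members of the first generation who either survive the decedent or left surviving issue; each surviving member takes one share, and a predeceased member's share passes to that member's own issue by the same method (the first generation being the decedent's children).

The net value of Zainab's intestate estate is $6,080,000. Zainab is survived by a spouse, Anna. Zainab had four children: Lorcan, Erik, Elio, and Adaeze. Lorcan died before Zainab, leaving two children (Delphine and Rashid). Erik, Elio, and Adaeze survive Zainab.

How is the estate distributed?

Anna takes three-eighths of $6,080,000 = $2,280,000. The remaining $3,800,000 passes to the descendants.
The descendants' portion ($3,800,000) is divided into 4 shares of $950,000: Erik, Elio, and Adaeze each take $950,000; Lorcan's $950,000 share passes to Lorcan's issue.
Lorcan's share ($950,000) is divided into 2 shares of $475,000: Delphine and Rashid each take $475,000.

Anna: $2,280,000; Delphine: $475,000; Rashid: $475,000; Erik: $950,000; Elio: $950,000; Adaeze: $950,000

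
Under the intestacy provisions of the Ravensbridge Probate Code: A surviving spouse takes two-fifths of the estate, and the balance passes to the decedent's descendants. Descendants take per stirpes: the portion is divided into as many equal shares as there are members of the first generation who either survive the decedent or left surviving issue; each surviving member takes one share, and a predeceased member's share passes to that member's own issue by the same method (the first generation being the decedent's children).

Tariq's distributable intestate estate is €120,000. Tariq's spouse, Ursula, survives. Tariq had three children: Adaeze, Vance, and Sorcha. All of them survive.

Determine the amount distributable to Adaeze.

Adaeze receives €24,000.

Ursula takes two-fifths of €120,000 = €48,000. The remaining €72,000 passes to the descendants.
The descendants' portion (€72,000) is divided into 3 shares of €24,000: Adaeze, Vance, and Sorcha each take €24,000.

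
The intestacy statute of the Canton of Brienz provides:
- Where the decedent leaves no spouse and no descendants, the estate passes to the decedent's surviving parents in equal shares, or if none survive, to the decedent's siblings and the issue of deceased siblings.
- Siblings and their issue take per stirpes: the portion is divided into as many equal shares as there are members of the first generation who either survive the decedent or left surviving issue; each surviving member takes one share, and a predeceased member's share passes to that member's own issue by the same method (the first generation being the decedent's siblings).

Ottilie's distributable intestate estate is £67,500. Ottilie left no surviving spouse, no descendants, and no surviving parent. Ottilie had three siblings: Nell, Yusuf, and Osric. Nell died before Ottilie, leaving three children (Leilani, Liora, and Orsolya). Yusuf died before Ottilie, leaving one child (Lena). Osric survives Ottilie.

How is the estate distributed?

The entire £67,500 passes to the siblings and their issue.
That amount (£67,500) is divided into 3 shares of £22,500: Osric takes £22,500; Nell's £22,500 share passes to Nell's issue; Yusuf's £22,500 share passes to Yusuf's issue.
Nell's share (£22,500) is divided into 3 shares of £7,500: Leilani, Liora, and Orsolya each take £7,500.
Yusuf's share (£22,500) passes entirely to Lena.

Leilani: £7,500; Liora: £7,500; Orsolya: £7,500; Lena: £22,500; Osric: £22,500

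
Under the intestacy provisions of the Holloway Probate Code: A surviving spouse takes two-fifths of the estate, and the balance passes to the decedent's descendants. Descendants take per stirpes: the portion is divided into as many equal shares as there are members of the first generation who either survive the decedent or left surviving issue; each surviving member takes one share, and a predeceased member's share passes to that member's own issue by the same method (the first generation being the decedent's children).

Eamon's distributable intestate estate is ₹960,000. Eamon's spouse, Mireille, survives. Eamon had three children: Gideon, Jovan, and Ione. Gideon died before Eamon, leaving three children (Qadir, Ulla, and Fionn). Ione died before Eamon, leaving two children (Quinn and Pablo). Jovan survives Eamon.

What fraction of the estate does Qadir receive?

Mireille takes two-fifths of ₹960,000 = ₹384,000. The remaining ₹576,000 passes to the descendants.
The descendants' portion (₹576,000) is divided into 3 shares of ₹192,000: Jovan takes ₹192,000; Gideon's ₹192,000 share passes to Gideon's issue; Ione's ₹192,000 share passes to Ione's issue.
Gideon's share (₹192,000) is divided into 3 shares of ₹64,000: Qadir, Ulla, and Fionn each take ₹64,000.
Ione's share (₹192,000) is divided into 2 shares of ₹96,000: Quinn and Pablo each take ₹96,000.

Qadir receives 1/15 of the estate.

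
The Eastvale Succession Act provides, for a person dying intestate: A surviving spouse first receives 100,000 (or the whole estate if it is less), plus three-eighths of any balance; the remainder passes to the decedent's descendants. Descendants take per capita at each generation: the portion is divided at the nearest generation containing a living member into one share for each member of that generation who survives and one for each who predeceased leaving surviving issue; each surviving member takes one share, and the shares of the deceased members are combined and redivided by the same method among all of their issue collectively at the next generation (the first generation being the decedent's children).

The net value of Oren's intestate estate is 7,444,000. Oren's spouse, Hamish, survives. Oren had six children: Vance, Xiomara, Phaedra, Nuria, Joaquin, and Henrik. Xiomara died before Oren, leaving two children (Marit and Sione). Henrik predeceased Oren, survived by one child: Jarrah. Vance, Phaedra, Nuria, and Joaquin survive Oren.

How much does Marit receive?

Marit receives 510,000.

Hamish first takes 100,000, leaving a balance of 7,344,000. Hamish then takes three-eighths of the balance (2,754,000), for a total of 2,854,000. The remaining 4,590,000 passes to the descendants.
The descendants' portion (4,590,000) is divided at the children's generation into 6 shares of 765,000. Vance, Phaedra, Nuria, and Joaquin each take 765,000. The 2 shares of the deceased (Xiomara and Henrik) are combined into a pool of 1,530,000.
That pool (1,530,000) is divided at the grandchildren's generation equally among Marit, Sione, and Jarrah: 510,000 each.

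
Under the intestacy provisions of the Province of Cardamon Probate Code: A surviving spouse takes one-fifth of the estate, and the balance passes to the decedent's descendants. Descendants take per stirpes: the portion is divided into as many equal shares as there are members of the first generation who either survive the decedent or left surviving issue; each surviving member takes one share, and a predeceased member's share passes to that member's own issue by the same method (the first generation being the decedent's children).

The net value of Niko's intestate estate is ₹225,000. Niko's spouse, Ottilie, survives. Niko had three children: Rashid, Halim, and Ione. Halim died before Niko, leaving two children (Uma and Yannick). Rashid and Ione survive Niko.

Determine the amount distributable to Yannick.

Ottilie takes one-fifth of ₹225,000 = ₹45,000. The remaining ₹180,000 passes to the descendants.
The descendants' portion (₹180,000) is divided into 3 shares of ₹60,000: Rashid and Ione each take ₹60,000; Halim's ₹60,000 share passes to Halim's issue.
Halim's share (₹60,000) is divided into 2 shares of ₹30,000: Uma and Yannick each take ₹30,000.

Yannick receives ₹30,000.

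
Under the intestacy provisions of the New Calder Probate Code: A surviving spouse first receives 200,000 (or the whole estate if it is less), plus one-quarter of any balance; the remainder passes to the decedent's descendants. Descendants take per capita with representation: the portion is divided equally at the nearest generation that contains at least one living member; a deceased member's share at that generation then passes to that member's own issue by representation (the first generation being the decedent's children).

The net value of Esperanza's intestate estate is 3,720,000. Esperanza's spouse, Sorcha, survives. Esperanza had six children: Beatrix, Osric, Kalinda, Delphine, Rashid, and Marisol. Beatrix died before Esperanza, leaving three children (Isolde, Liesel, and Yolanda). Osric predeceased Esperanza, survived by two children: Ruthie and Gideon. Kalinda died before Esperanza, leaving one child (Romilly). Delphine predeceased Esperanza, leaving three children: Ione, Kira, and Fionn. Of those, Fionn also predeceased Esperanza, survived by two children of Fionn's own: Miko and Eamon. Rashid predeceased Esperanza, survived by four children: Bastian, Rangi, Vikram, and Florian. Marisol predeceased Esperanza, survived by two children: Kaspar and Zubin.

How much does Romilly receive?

Romilly receives 176,000.

Sorcha first takes 200,000, leaving a balance of 3,520,000. Sorcha then takes one-quarter of the balance (880,000), for a total of 1,080,000. The remaining 2,640,000 passes to the descendants.
No child survives, so the initial division is made at the grandchildren's generation.
The descendants' portion (2,640,000) is divided into 15 shares of 176,000: Isolde, Liesel, Yolanda, Ruthie, Gideon, Romilly, Ione, Kira, Bastian, Rangi, Vikram, Florian, Kaspar, and Zubin each take 176,000; Fionn's 176,000 share passes to Fionn's issue.
Fionn's share (176,000) is divided into 2 shares of 88,000: Miko and Eamon each take 88,000.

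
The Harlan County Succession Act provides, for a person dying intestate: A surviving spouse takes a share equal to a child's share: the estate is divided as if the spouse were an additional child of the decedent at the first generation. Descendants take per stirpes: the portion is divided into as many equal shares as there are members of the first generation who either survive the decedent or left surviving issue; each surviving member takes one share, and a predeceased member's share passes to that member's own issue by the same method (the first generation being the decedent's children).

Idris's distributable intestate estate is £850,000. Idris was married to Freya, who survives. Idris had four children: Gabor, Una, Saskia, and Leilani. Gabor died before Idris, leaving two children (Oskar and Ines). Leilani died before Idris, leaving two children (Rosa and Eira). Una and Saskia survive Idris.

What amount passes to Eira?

The spouse counts as an additional share at the children's level, so there are 5 primary shares of £170,000. Freya takes one such share (£170,000).
The children's combined portion (£680,000) is divided into 4 shares of £170,000: Una and Saskia each take £170,000; Gabor's £170,000 share passes to Gabor's issue; Leilani's £170,000 share passes to Leilani's issue.
Gabor's share (£170,000) is divided into 2 shares of £85,000: Oskar and Ines each take £85,000.
Leilani's share (£170,000) is divided into 2 shares of £85,000: Rosa and Eira each take £85,000.

Eira receives £85,000.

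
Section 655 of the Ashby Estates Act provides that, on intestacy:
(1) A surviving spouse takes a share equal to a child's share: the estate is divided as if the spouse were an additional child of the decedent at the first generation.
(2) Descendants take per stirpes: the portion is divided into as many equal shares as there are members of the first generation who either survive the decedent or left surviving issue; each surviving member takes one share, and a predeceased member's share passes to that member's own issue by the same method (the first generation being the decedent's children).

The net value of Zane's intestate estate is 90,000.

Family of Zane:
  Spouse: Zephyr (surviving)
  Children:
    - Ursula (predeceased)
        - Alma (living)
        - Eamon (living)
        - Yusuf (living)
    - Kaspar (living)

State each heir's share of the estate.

Zephyr: 30,000; Alma: 10,000; Eamon: 10,000; Yusuf: 10,000; Kaspar: 30,000

The spouse counts as an additional share at the children's level, so there are 3 primary shares of 30,000. Zephyr takes one such share (30,000).
The children's combined portion (60,000) is divided into 2 shares of 30,000: Kaspar takes 30,000; Ursula's 30,000 share passes to Ursula's issue.
Ursula's share (30,000) is divided into 3 shares of 10,000: Alma, Eamon, and Yusuf each take 10,000.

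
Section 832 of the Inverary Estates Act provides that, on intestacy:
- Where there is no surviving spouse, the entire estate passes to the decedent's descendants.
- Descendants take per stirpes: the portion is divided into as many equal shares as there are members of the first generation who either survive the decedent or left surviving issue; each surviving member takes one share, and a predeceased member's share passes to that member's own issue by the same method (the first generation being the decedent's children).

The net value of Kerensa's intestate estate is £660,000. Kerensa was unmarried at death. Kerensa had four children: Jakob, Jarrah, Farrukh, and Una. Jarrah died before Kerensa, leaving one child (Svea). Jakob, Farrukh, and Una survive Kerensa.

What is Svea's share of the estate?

Svea receives £165,000.

The entire £660,000 passes to the descendants.
That amount (£660,000) is divided into 4 shares of £165,000: Jakob, Farrukh, and Una each take £165,000; Jarrah's £165,000 share passes to Jarrah's issue.
Jarrah's share (£165,000) passes entirely to Svea.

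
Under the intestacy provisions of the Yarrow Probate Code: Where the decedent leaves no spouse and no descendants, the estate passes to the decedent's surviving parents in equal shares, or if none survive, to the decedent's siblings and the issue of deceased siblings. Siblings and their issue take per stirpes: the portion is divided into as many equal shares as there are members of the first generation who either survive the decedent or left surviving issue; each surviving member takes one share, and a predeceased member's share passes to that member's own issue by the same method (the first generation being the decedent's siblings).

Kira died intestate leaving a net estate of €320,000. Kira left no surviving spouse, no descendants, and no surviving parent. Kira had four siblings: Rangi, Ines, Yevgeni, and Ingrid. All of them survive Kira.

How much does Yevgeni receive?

Yevgeni receives €80,000.

The entire €320,000 passes to the siblings and their issue.
That amount (€320,000) is divided into 4 shares of €80,000: Rangi, Ines, Yevgeni, and Ingrid each take €80,000.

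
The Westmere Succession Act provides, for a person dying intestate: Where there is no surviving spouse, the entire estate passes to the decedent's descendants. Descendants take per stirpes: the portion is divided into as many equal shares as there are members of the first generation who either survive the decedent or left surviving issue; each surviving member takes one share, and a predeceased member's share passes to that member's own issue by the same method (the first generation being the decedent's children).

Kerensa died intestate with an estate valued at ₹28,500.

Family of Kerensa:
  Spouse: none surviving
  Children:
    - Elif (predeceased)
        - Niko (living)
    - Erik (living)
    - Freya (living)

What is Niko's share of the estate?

Niko receives ₹9,500.

The entire ₹28,500 passes to the descendants.
That amount (₹28,500) is divided into 3 shares of ₹9,500: Erik and Freya each take ₹9,500; Elif's ₹9,500 share passes to Elif's issue.
Elif's share (₹9,500) passes entirely to Niko.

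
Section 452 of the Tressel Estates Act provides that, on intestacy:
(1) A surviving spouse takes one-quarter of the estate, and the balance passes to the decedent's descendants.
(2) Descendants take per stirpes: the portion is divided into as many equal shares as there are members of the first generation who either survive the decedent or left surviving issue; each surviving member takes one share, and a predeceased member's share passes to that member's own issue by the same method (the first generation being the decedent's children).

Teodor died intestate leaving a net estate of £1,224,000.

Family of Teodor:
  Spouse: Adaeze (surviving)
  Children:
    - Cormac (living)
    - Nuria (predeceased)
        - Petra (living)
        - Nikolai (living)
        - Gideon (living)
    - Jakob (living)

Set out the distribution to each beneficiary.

Adaeze: £306,000; Cormac: £306,000; Petra: £102,000; Nikolai: £102,000; Gideon: £102,000; Jakob: £306,000

Adaeze takes one-quarter of £1,224,000 = £306,000. The remaining £918,000 passes to the descendants.
The descendants' portion (£918,000) is divided into 3 shares of £306,000: Cormac and Jakob each take £306,000; Nuria's £306,000 share passes to Nuria's issue.
Nuria's share (£306,000) is divided into 3 shares of £102,000: Petra, Nikolai, and Gideon each take £102,000.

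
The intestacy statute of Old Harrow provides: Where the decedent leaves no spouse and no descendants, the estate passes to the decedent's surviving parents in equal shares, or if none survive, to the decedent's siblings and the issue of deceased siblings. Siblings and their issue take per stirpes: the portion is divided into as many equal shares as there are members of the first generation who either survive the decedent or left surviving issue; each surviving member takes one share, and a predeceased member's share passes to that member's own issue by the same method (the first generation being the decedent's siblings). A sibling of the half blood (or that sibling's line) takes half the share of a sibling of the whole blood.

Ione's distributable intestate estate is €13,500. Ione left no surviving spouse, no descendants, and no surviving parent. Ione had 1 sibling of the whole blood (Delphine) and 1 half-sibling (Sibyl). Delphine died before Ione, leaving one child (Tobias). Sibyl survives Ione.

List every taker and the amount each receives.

The entire €13,500 passes to the siblings and their issue.
Counting each half-blood sibling's line as half a unit, there are 3/2 units in €13,500, so one unit is €9,000. Whole-blood lines (Delphine) take €9,000 each; half-blood lines (Sibyl) take €4,500 each.
Delphine's share (€9,000) passes entirely to Tobias.

Sibyl: €4,500; Tobias: €9,000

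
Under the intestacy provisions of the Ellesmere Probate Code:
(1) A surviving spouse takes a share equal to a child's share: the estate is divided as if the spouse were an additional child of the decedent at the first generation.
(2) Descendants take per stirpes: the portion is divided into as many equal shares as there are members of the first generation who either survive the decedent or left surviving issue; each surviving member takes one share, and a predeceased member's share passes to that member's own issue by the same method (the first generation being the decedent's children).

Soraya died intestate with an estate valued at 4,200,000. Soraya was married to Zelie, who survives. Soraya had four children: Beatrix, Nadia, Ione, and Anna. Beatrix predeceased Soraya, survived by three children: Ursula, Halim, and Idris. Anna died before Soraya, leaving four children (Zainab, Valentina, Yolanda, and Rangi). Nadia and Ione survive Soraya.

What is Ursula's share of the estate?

The spouse counts as an additional share at the children's level, so there are 5 primary shares of 840,000. Zelie takes one such share (840,000).
The children's combined portion (3,360,000) is divided into 4 shares of 840,000: Nadia and Ione each take 840,000; Beatrix's 840,000 share passes to Beatrix's issue; Anna's 840,000 share passes to Anna's issue.
Beatrix's share (840,000) is divided into 3 shares of 280,000: Ursula, Halim, and Idris each take 280,000.
Anna's share (840,000) is divided into 4 shares of 210,000: Zainab, Valentina, Yolanda, and Rangi each take 210,000.

Ursula receives 280,000.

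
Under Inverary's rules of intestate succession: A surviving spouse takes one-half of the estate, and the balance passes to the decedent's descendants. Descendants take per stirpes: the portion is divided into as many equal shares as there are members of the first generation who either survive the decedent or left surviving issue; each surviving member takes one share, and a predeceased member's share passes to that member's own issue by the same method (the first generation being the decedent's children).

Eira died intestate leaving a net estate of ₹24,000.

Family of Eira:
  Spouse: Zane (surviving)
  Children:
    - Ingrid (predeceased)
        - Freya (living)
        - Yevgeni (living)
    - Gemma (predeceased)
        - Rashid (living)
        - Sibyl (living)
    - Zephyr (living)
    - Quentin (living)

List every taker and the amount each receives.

Zane takes one-half of ₹24,000 = ₹12,000. The remaining ₹12,000 passes to the descendants.
The descendants' portion (₹12,000) is divided into 4 shares of ₹3,000: Zephyr and Quentin each take ₹3,000; Ingrid's ₹3,000 share passes to Ingrid's issue; Gemma's ₹3,000 share passes to Gemma's issue.
Ingrid's share (₹3,000) is divided into 2 shares of ₹1,500: Freya and Yevgeni each take ₹1,500.
Gemma's share (₹3,000) is divided into 2 shares of ₹1,500: Rashid and Sibyl each take ₹1,500.

Zane: ₹12,000; Freya: ₹1,500; Yevgeni: ₹1,500; Rashid: ₹1,500; Sibyl: ₹1,500; Zephyr: ₹3,000; Quentin: ₹3,000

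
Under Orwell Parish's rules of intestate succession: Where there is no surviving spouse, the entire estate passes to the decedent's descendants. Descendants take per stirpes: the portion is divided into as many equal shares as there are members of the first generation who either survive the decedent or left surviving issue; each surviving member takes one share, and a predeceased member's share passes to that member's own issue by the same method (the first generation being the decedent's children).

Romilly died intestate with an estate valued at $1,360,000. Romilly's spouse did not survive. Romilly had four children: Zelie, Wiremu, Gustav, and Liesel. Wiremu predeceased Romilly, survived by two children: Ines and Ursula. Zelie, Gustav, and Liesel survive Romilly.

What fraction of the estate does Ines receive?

The entire $1,360,000 passes to the descendants.
That amount ($1,360,000) is divided into 4 shares of $340,000: Zelie, Gustav, and Liesel each take $340,000; Wiremu's $340,000 share passes to Wiremu's issue.
Wiremu's share ($340,000) is divided into 2 shares of $170,000: Ines and Ursula each take $170,000.

Ines receives 1/8 of the estate.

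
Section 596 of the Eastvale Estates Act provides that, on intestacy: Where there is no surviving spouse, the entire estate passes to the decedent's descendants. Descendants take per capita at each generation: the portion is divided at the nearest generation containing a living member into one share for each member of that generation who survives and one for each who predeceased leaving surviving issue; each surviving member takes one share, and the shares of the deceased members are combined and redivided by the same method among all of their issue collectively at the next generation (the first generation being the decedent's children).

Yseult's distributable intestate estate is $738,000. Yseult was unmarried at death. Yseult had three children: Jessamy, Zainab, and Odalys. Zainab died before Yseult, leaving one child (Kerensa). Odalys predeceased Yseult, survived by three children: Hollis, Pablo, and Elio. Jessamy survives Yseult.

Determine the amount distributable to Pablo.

The entire $738,000 passes to the descendants.
That amount ($738,000) is divided at the children's generation into 3 shares of $246,000. Jessamy takes $246,000. The 2 shares of the deceased (Zainab and Odalys) are combined into a pool of $492,000.
That pool ($492,000) is divided at the grandchildren's generation equally among Kerensa, Hollis, Pablo, and Elio: $123,000 each.

Pablo receives $123,000.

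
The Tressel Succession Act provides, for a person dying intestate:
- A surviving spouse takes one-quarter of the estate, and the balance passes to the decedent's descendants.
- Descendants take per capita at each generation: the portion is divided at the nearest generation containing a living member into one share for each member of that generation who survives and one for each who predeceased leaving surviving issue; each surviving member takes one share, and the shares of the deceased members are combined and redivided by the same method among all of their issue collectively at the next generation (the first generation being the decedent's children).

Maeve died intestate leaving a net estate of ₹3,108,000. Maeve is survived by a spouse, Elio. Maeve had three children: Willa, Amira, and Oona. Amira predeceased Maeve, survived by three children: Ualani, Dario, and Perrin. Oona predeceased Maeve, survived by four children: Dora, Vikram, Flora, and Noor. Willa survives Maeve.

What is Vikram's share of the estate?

Vikram receives ₹222,000.

Elio takes one-quarter of ₹3,108,000 = ₹777,000. The remaining ₹2,331,000 passes to the descendants.
The descendants' portion (₹2,331,000) is divided at the children's generation into 3 shares of ₹777,000. Willa takes ₹777,000. The 2 shares of the deceased (Amira and Oona) are combined into a pool of ₹1,554,000.
That pool (₹1,554,000) is divided at the grandchildren's generation equally among Ualani, Dario, Perrin, Dora, Vikram, Flora, and Noor: ₹222,000 each.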